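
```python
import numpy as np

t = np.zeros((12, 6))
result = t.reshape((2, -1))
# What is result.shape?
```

(2, 36)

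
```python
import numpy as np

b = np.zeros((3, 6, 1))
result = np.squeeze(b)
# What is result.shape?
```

(3, 6)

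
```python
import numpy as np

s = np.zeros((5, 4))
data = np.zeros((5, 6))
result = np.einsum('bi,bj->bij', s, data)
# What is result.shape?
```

(5, 4, 6)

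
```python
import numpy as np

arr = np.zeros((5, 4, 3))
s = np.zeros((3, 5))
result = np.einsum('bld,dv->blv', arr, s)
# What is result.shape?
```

(5, 4, 5)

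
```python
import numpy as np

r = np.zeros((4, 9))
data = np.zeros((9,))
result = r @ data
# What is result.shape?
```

(4,)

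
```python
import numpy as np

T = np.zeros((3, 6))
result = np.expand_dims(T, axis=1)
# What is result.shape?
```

(3, 1, 6)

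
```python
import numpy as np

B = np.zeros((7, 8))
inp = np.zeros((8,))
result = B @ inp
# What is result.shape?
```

(7,)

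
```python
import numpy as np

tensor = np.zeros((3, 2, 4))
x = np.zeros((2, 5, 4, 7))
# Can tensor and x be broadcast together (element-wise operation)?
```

No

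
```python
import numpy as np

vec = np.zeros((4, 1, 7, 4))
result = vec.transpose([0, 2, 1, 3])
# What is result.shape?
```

(4, 7, 1, 4)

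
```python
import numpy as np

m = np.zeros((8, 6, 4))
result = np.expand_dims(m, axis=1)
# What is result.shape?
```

(8, 1, 6, 4)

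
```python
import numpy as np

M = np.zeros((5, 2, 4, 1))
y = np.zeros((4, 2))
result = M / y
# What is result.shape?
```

(5, 2, 4, 2)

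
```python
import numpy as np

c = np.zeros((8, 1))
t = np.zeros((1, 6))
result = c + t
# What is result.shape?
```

(8, 6)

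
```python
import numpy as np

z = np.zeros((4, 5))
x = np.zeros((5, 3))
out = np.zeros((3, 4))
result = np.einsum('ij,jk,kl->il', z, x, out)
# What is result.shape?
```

(4, 4)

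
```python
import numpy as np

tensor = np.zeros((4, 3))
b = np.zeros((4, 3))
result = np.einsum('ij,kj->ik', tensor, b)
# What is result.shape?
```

(4, 4)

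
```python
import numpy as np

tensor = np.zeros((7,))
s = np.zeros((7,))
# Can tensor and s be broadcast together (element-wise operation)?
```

Yes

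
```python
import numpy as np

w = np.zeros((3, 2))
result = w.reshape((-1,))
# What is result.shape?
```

(6,)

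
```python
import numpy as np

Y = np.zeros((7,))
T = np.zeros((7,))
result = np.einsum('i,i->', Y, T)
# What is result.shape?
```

()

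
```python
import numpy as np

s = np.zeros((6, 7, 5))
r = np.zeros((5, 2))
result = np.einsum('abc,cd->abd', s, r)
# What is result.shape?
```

(6, 7, 2)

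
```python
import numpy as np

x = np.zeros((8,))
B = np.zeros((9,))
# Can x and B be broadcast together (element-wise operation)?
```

No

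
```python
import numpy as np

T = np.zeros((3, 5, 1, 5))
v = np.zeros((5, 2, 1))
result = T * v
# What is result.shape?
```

(3, 5, 2, 5)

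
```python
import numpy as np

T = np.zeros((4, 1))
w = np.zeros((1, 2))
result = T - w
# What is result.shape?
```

(4, 2)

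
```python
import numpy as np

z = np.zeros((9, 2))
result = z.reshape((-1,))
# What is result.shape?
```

(18,)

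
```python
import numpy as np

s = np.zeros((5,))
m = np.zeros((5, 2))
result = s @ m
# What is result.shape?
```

(2,)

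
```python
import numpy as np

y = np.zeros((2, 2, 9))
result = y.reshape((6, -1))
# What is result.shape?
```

(6, 6)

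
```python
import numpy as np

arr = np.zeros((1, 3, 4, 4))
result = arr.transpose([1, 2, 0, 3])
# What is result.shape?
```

(3, 4, 1, 4)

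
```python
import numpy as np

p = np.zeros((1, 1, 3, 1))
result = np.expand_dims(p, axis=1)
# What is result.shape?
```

(1, 1, 1, 3, 1)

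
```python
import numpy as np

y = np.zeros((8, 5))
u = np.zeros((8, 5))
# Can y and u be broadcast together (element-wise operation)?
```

Yes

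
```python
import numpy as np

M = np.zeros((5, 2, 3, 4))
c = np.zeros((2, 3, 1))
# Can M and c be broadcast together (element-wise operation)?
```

Yes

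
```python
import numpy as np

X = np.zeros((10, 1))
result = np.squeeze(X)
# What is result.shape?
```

(10,)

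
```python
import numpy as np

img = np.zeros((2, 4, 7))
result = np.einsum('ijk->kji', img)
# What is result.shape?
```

(7, 4, 2)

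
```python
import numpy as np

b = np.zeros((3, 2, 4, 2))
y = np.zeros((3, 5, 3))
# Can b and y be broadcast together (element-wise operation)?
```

No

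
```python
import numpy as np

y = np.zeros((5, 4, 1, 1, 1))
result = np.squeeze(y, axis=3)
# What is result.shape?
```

(5, 4, 1, 1)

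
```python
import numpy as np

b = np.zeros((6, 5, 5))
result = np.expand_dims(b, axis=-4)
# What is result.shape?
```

(1, 6, 5, 5)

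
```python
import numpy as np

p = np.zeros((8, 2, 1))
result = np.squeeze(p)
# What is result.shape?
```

(8, 2)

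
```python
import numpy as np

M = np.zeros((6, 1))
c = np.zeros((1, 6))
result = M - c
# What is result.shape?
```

(6, 6)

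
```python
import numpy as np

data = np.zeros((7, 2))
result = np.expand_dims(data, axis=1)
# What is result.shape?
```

(7, 1, 2)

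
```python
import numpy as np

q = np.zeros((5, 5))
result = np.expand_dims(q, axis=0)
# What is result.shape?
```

(1, 5, 5)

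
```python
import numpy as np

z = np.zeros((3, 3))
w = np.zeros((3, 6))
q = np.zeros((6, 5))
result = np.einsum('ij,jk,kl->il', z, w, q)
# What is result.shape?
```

(3, 5)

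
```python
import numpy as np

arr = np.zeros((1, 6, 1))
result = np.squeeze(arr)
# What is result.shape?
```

(6,)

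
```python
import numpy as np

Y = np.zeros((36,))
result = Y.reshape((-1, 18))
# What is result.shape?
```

(2, 18)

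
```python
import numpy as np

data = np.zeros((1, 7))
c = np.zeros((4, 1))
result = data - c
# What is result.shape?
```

(4, 7)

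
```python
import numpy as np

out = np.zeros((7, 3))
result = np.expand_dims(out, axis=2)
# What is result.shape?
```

(7, 3, 1)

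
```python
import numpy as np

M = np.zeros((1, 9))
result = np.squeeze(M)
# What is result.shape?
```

(9,)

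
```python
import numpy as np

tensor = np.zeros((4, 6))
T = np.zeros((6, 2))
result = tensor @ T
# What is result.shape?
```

(4, 2)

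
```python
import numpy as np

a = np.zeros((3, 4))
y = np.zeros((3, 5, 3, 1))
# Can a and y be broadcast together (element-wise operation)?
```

Yes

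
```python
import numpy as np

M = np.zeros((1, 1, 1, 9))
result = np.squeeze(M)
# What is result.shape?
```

(9,)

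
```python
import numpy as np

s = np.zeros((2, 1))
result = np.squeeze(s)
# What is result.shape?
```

(2,)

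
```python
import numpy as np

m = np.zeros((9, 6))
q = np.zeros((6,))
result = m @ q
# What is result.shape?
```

(9,)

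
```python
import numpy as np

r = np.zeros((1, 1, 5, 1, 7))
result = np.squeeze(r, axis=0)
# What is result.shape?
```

(1, 5, 1, 7)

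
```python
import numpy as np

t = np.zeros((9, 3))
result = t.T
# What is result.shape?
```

(3, 9)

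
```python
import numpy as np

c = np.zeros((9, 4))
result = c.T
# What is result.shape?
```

(4, 9)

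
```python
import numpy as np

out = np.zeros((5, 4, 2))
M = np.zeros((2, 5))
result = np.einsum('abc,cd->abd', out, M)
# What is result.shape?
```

(5, 4, 5)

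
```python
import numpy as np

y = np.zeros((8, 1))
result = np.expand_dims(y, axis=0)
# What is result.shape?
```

(1, 8, 1)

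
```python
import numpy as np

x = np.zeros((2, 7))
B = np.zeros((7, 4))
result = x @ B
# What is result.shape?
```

(2, 4)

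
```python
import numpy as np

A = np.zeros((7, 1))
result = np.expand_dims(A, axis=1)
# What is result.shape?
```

(7, 1, 1)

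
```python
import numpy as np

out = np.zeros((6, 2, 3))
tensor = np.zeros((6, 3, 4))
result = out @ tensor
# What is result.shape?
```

(6, 2, 4)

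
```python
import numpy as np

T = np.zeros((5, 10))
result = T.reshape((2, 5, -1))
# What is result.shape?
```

(2, 5, 5)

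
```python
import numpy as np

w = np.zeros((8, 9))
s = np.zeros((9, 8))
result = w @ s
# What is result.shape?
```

(8, 8)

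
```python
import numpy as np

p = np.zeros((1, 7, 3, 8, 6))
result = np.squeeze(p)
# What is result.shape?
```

(7, 3, 8, 6)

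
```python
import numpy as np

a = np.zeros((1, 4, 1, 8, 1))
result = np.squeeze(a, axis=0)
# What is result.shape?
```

(4, 1, 8, 1)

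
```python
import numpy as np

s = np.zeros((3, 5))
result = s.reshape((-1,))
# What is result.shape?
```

(15,)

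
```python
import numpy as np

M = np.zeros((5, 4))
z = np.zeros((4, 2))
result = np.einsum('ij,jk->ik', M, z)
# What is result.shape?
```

(5, 2)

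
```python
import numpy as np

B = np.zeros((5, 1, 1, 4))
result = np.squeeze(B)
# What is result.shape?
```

(5, 4)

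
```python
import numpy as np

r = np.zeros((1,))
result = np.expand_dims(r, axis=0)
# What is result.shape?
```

(1, 1)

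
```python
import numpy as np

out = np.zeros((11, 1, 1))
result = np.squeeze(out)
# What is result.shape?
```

(11,)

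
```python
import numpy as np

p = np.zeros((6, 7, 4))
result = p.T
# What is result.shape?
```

(4, 7, 6)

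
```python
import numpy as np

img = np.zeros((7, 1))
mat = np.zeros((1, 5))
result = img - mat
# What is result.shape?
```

(7, 5)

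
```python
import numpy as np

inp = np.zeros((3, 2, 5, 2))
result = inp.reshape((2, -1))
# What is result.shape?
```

(2, 30)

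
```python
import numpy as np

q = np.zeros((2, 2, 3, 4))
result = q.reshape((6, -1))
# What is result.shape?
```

(6, 8)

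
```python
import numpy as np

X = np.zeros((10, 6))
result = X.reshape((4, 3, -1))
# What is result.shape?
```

(4, 3, 5)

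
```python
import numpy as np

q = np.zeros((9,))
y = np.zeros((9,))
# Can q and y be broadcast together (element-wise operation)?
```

Yes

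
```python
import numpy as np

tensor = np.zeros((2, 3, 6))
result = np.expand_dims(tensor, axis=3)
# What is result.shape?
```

(2, 3, 6, 1)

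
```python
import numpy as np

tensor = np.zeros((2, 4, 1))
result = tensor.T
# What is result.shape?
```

(1, 4, 2)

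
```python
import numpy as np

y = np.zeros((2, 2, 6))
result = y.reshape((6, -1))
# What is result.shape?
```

(6, 4)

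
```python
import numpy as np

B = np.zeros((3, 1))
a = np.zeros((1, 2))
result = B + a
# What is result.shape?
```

(3, 2)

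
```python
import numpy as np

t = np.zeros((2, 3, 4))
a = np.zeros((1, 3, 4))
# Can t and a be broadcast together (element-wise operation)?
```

Yes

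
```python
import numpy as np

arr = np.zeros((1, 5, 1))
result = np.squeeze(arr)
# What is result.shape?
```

(5,)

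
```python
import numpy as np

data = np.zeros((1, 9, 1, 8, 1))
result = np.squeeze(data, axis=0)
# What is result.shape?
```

(9, 1, 8, 1)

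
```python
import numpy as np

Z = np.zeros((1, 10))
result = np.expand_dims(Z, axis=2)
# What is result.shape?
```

(1, 10, 1)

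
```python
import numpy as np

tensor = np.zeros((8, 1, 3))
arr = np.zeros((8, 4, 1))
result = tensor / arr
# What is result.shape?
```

(8, 4, 3)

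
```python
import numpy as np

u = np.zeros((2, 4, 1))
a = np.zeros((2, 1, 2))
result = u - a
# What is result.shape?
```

(2, 4, 2)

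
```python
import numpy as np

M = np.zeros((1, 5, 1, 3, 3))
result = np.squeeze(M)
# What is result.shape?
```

(5, 3, 3)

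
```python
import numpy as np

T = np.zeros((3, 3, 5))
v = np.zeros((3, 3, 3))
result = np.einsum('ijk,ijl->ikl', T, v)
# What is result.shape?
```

(3, 5, 3)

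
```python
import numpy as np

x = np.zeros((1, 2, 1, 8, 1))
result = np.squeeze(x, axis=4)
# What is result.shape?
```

(1, 2, 1, 8)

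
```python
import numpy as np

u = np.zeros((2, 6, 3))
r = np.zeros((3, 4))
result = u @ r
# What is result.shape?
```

(2, 6, 4)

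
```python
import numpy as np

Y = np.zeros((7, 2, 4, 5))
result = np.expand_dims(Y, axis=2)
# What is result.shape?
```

(7, 2, 1, 4, 5)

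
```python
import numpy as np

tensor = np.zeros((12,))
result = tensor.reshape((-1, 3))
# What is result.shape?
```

(4, 3)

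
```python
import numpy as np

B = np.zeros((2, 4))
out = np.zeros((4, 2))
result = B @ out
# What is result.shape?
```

(2, 2)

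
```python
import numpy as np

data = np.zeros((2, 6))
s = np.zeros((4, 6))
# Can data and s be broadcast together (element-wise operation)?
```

No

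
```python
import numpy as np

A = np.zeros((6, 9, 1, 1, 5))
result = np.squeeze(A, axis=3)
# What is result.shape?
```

(6, 9, 1, 5)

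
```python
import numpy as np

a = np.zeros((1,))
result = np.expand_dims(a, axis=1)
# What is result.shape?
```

(1, 1)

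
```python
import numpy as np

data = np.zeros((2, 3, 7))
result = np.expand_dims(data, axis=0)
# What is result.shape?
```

(1, 2, 3, 7)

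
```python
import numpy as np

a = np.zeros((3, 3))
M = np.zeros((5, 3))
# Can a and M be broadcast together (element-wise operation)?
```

No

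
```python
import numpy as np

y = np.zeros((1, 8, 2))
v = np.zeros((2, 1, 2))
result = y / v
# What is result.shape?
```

(2, 8, 2)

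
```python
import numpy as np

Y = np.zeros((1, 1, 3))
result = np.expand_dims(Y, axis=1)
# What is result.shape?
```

(1, 1, 1, 3)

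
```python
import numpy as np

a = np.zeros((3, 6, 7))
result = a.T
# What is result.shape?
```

(7, 6, 3)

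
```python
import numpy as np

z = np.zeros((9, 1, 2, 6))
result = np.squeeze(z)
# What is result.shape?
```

(9, 2, 6)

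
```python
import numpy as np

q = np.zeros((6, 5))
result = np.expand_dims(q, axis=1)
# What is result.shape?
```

(6, 1, 5)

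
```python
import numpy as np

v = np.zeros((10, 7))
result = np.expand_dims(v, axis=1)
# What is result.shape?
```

(10, 1, 7)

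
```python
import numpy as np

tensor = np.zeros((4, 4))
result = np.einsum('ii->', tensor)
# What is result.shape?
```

()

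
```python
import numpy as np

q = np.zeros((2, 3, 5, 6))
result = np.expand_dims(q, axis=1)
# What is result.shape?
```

(2, 1, 3, 5, 6)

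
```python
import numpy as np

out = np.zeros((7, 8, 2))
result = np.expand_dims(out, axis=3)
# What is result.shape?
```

(7, 8, 2, 1)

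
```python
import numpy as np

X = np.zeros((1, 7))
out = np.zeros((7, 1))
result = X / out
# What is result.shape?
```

(7, 7)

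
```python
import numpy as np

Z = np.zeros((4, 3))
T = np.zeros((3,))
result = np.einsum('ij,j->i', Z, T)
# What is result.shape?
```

(4,)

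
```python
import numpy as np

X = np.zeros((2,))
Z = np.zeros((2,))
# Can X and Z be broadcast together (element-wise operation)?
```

Yes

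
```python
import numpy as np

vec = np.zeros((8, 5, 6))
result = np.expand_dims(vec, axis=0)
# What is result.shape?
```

(1, 8, 5, 6)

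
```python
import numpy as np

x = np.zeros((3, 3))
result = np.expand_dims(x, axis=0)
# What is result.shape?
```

(1, 3, 3)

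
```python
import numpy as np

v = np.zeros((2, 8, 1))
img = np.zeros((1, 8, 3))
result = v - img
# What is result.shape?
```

(2, 8, 3)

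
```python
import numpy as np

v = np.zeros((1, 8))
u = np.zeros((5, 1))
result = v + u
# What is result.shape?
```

(5, 8)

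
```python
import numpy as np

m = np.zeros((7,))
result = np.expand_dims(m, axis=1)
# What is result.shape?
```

(7, 1)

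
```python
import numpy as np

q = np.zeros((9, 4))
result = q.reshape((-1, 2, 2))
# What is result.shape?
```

(9, 2, 2)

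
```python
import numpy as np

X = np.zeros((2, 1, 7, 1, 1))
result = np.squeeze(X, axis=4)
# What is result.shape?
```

(2, 1, 7, 1)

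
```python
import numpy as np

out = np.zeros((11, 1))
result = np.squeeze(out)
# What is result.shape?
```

(11,)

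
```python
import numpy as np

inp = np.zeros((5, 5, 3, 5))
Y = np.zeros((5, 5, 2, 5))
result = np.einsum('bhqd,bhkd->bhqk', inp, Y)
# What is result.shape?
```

(5, 5, 3, 2)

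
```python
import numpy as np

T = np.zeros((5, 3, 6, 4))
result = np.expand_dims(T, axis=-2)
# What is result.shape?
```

(5, 3, 6, 1, 4)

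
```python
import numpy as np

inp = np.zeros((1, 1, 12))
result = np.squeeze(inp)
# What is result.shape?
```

(12,)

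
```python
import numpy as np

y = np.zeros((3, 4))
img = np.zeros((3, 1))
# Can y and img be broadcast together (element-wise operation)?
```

Yes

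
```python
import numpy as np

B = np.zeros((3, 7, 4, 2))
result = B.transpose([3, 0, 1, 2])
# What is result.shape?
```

(2, 3, 7, 4)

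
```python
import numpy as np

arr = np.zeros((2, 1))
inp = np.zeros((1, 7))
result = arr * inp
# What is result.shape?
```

(2, 7)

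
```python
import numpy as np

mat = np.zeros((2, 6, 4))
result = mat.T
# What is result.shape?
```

(4, 6, 2)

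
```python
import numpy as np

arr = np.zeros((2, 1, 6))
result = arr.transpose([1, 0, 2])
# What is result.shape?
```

(1, 2, 6)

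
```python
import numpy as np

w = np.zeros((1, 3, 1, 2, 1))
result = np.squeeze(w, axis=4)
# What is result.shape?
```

(1, 3, 1, 2)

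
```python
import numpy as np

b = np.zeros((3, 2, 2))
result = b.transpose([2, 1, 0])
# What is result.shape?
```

(2, 2, 3)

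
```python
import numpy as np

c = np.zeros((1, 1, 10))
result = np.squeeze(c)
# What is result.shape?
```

(10,)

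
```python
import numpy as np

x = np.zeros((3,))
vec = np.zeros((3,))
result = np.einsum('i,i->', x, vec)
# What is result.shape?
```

()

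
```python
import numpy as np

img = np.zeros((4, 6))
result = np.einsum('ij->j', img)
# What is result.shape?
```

(6,)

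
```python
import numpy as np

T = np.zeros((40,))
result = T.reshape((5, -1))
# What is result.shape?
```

(5, 8)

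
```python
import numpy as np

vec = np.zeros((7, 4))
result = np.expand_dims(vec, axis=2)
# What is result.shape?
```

(7, 4, 1)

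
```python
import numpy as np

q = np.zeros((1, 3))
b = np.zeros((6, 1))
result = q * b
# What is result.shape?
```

(6, 3)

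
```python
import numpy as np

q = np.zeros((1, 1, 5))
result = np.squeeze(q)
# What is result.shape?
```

(5,)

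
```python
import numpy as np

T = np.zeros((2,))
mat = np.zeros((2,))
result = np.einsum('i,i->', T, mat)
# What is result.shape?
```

()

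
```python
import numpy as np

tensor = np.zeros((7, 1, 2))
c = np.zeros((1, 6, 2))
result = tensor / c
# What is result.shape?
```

(7, 6, 2)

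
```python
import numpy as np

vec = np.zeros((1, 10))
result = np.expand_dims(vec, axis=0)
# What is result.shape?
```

(1, 1, 10)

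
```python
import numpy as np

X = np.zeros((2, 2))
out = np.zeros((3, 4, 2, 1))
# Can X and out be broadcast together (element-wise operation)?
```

Yes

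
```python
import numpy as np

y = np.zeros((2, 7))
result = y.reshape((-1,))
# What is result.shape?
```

(14,)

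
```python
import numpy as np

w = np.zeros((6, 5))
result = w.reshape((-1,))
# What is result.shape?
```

(30,)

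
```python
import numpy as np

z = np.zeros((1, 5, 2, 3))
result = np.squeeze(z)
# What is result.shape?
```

(5, 2, 3)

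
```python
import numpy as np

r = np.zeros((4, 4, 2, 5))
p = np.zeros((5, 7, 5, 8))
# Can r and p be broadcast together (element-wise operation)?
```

No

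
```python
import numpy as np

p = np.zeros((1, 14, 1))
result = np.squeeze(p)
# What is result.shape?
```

(14,)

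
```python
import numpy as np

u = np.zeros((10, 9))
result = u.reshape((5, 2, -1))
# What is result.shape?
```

(5, 2, 9)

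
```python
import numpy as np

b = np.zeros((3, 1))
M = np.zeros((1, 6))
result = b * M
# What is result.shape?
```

(3, 6)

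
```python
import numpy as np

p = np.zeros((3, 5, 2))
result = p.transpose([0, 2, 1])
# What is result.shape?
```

(3, 2, 5)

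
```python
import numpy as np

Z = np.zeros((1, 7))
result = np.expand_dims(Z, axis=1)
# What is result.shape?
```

(1, 1, 7)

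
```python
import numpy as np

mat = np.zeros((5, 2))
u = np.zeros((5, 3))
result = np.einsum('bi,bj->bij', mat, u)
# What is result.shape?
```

(5, 2, 3)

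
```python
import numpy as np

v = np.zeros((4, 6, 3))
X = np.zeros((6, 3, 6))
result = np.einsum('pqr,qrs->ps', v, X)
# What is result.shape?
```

(4, 6)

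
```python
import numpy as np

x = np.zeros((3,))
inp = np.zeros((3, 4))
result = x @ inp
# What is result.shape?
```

(4,)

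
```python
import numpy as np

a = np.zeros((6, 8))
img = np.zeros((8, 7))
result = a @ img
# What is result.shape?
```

(6, 7)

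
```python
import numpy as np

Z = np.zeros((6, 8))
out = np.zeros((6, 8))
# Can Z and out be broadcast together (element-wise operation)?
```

Yes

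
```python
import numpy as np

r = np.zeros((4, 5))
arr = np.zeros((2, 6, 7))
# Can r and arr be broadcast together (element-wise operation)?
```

No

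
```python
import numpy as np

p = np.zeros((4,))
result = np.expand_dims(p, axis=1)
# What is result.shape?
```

(4, 1)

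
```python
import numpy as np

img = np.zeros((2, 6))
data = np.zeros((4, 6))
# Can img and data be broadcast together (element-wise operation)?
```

No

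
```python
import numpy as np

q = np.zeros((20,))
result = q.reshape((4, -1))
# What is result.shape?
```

(4, 5)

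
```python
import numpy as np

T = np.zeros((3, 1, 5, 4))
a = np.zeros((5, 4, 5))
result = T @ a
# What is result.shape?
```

(3, 5, 5, 5)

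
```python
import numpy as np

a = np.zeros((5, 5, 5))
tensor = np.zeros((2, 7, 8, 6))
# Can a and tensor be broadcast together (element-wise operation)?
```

No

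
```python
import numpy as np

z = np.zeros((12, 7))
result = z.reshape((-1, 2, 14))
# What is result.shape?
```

(3, 2, 14)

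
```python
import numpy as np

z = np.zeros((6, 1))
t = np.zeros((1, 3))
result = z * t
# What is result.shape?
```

(6, 3)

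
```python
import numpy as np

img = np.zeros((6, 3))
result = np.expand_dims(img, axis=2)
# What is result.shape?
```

(6, 3, 1)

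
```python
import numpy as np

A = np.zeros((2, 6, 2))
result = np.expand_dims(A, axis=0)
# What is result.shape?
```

(1, 2, 6, 2)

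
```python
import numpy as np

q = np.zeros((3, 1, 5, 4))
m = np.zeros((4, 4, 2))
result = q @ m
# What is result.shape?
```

(3, 4, 5, 2)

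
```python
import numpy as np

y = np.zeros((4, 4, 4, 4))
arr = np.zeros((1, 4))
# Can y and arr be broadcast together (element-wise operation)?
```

Yes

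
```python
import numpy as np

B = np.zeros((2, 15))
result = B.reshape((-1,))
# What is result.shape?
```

(30,)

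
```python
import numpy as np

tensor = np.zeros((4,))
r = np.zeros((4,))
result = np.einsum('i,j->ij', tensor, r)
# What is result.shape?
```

(4, 4)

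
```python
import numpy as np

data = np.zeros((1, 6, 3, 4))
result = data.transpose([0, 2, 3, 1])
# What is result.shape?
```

(1, 3, 4, 6)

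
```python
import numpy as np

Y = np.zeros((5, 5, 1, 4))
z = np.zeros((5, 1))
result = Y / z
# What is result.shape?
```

(5, 5, 5, 4)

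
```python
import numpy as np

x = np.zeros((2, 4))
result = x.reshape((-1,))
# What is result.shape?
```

(8,)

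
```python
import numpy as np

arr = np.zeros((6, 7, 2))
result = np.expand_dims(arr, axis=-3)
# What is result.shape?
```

(6, 1, 7, 2)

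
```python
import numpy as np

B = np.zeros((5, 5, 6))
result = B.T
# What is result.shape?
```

(6, 5, 5)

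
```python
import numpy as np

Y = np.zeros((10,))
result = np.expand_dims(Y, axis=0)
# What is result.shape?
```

(1, 10)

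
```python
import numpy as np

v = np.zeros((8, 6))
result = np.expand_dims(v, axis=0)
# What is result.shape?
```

(1, 8, 6)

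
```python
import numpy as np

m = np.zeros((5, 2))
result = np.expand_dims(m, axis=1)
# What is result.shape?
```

(5, 1, 2)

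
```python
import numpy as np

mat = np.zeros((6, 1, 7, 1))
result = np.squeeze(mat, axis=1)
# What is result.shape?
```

(6, 7, 1)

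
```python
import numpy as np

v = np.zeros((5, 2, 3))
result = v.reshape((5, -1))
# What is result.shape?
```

(5, 6)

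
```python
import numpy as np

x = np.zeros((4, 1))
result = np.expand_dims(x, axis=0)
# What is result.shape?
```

(1, 4, 1)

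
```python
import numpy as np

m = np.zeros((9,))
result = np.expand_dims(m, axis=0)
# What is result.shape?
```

(1, 9)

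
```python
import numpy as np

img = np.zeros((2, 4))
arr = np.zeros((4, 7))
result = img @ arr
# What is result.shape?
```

(2, 7)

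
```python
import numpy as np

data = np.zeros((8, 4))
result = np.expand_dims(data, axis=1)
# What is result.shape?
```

(8, 1, 4)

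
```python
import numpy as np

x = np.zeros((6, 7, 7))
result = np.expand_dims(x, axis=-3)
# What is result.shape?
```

(6, 1, 7, 7)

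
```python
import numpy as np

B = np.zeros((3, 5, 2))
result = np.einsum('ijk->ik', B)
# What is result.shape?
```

(3, 2)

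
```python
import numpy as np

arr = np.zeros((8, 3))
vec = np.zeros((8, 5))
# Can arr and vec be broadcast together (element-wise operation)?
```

No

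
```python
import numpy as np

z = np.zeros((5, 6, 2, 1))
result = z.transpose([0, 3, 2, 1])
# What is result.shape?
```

(5, 1, 2, 6)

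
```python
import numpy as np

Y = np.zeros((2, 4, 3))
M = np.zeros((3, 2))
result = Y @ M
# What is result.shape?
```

(2, 4, 2)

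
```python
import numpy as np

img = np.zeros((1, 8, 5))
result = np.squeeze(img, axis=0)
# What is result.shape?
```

(8, 5)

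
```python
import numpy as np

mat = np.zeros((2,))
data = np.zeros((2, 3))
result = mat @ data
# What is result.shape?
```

(3,)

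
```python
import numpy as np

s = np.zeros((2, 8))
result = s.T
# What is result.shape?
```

(8, 2)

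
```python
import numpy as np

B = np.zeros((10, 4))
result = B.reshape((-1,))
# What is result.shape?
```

(40,)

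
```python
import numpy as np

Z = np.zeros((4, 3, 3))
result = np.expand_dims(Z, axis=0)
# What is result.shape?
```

(1, 4, 3, 3)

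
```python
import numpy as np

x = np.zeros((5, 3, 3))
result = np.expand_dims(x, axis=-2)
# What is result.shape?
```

(5, 3, 1, 3)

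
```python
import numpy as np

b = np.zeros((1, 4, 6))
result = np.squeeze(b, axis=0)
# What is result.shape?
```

(4, 6)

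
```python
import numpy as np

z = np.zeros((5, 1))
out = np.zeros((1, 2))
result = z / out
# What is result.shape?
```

(5, 2)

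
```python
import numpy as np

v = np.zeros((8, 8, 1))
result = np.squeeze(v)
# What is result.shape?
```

(8, 8)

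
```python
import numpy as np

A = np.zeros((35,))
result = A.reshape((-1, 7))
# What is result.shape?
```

(5, 7)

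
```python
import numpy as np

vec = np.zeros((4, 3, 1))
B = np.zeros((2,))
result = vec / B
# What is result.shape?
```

(4, 3, 2)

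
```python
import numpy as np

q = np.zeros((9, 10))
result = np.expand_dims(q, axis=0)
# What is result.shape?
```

(1, 9, 10)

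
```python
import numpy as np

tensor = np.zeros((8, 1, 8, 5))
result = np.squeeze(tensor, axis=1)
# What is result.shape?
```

(8, 8, 5)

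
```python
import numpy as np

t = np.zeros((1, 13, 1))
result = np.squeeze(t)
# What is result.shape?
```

(13,)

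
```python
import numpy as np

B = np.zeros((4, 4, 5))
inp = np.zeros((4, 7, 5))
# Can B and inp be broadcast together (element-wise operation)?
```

No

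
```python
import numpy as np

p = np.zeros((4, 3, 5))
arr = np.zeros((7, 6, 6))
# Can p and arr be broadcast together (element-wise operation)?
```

No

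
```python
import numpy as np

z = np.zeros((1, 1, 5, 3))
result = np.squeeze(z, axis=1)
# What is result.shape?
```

(1, 5, 3)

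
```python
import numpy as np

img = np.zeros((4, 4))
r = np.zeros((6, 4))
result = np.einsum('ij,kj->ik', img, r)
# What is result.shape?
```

(4, 6)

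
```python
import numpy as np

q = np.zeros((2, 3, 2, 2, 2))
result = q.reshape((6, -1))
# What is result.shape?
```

(6, 8)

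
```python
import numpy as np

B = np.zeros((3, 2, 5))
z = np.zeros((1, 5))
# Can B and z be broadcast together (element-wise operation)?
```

Yes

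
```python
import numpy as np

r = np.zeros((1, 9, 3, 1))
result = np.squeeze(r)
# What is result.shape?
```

(9, 3)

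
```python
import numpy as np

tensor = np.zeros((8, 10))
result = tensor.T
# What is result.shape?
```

(10, 8)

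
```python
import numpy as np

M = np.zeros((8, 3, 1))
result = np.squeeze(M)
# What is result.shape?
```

(8, 3)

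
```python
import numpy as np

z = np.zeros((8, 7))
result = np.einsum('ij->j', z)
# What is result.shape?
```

(7,)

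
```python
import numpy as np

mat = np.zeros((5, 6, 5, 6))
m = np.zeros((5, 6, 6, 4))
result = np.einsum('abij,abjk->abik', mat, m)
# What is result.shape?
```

(5, 6, 5, 4)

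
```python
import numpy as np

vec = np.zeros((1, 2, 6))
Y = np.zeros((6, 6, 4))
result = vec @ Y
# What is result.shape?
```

(6, 2, 4)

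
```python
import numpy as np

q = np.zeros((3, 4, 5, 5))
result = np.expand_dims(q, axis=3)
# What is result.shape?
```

(3, 4, 5, 1, 5)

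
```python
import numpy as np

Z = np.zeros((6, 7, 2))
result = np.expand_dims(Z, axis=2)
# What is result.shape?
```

(6, 7, 1, 2)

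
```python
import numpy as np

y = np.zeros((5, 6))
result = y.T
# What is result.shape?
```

(6, 5)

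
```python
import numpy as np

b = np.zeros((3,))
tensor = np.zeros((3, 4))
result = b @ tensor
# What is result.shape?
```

(4,)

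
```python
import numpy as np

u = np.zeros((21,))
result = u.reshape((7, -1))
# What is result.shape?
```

(7, 3)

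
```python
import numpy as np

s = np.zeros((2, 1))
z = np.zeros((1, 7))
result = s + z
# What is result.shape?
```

(2, 7)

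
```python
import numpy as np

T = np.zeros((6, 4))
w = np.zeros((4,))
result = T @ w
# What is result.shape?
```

(6,)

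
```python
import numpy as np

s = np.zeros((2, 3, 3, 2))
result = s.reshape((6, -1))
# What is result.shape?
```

(6, 6)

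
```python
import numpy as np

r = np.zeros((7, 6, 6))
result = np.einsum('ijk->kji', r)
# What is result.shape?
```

(6, 6, 7)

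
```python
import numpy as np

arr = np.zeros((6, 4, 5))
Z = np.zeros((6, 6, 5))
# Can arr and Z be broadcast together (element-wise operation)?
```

No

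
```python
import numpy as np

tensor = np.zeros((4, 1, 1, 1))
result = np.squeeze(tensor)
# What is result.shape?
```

(4,)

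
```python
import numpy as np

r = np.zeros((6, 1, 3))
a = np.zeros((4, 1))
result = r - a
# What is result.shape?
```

(6, 4, 3)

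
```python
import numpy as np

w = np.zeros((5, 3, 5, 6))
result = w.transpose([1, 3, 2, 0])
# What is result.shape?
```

(3, 6, 5, 5)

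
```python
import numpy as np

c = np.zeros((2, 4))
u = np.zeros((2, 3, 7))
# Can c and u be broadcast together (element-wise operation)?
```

No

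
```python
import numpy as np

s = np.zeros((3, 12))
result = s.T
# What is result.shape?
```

(12, 3)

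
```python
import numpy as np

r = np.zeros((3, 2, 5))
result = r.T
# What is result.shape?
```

(5, 2, 3)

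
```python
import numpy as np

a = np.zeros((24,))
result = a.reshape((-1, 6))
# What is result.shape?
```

(4, 6)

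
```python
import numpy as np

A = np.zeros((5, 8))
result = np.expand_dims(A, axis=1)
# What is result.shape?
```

(5, 1, 8)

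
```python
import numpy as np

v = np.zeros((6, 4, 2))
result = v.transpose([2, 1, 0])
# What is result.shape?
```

(2, 4, 6)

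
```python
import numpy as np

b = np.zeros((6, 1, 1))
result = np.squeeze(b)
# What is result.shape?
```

(6,)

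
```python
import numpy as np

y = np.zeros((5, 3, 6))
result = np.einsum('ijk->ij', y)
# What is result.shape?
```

(5, 3)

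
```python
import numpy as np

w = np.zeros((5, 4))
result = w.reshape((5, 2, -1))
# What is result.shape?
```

(5, 2, 2)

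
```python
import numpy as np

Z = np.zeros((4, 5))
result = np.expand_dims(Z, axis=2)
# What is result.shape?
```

(4, 5, 1)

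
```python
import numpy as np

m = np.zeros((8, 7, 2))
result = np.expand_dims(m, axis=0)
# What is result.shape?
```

(1, 8, 7, 2)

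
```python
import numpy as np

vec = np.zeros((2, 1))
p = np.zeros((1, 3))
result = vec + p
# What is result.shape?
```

(2, 3)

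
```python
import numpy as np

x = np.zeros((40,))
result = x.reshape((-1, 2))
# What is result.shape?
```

(20, 2)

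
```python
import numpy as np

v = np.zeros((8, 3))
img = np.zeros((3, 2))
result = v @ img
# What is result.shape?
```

(8, 2)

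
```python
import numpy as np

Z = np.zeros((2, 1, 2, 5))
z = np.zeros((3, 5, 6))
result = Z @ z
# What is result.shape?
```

(2, 3, 2, 6)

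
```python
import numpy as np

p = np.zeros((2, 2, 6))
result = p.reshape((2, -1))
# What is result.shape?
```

(2, 12)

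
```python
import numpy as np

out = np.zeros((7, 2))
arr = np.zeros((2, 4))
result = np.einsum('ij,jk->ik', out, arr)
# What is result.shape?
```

(7, 4)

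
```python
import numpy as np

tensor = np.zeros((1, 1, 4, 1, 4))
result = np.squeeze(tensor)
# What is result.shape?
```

(4, 4)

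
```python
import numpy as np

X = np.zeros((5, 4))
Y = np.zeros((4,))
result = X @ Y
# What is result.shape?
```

(5,)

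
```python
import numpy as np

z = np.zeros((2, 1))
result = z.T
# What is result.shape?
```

(1, 2)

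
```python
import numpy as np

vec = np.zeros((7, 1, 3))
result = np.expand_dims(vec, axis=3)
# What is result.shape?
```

(7, 1, 3, 1)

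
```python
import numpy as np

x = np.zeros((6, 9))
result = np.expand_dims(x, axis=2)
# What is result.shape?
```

(6, 9, 1)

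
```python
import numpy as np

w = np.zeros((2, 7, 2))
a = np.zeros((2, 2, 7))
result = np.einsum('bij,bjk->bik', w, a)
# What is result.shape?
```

(2, 7, 7)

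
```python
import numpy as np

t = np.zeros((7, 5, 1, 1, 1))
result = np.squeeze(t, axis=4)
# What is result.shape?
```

(7, 5, 1, 1)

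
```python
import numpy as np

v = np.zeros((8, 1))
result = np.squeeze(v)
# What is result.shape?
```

(8,)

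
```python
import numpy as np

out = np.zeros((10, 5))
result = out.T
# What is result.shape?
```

(5, 10)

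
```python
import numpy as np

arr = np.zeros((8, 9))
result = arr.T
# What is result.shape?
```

(9, 8)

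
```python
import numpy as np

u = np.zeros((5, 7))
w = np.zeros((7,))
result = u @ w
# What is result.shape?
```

(5,)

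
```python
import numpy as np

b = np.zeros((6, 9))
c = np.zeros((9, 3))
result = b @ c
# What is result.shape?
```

(6, 3)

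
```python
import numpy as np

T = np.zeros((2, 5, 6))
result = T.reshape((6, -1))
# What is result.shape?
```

(6, 10)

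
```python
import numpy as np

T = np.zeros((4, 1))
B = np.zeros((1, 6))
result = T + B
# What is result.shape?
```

(4, 6)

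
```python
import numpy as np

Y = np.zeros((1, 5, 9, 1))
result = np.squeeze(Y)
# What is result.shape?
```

(5, 9)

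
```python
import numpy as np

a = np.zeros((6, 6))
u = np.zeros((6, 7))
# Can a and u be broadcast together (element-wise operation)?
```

No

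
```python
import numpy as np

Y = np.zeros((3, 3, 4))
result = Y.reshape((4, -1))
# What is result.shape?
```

(4, 9)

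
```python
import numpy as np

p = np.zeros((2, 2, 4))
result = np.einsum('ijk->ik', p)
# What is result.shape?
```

(2, 4)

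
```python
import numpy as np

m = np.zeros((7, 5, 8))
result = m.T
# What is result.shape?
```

(8, 5, 7)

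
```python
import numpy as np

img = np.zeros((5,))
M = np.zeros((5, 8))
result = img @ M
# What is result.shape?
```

(8,)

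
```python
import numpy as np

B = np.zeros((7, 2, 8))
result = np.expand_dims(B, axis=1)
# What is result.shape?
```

(7, 1, 2, 8)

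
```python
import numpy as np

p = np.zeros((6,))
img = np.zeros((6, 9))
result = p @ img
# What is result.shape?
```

(9,)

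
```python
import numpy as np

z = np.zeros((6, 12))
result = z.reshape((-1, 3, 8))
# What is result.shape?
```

(3, 3, 8)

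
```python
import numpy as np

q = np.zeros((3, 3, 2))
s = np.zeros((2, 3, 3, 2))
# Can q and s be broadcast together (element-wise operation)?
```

Yes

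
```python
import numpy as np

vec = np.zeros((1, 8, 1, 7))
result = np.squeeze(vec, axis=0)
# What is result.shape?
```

(8, 1, 7)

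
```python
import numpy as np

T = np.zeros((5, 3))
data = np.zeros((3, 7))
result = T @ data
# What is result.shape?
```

(5, 7)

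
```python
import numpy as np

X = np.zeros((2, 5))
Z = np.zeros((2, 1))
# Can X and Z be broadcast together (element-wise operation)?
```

Yes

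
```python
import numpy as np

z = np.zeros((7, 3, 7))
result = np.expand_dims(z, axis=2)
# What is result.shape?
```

(7, 3, 1, 7)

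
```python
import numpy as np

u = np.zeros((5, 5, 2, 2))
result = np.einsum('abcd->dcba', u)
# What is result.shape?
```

(2, 2, 5, 5)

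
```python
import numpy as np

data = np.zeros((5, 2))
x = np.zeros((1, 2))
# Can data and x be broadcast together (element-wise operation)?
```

Yes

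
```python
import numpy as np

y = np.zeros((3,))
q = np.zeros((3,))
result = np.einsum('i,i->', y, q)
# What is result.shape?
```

()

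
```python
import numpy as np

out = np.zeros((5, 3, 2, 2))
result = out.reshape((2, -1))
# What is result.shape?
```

(2, 30)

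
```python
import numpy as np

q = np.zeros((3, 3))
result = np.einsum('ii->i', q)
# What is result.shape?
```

(3,)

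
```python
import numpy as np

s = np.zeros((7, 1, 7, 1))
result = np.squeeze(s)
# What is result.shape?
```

(7, 7)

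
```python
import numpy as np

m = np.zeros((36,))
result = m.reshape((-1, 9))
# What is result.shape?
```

(4, 9)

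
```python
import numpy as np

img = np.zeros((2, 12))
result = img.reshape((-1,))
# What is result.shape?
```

(24,)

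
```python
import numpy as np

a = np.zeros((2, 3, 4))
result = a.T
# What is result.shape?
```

(4, 3, 2)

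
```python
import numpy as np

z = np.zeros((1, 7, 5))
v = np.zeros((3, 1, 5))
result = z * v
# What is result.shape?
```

(3, 7, 5)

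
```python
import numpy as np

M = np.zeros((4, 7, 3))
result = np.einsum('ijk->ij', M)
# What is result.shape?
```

(4, 7)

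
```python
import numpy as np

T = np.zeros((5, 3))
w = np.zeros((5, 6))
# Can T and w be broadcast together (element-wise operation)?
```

No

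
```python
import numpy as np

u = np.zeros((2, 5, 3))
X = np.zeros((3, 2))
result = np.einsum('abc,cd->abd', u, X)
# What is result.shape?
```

(2, 5, 2)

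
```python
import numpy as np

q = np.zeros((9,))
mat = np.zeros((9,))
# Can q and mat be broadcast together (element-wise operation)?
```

Yes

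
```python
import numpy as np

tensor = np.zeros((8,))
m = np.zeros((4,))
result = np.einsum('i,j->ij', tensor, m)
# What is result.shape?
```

(8, 4)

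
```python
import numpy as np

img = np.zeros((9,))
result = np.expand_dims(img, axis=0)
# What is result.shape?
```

(1, 9)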